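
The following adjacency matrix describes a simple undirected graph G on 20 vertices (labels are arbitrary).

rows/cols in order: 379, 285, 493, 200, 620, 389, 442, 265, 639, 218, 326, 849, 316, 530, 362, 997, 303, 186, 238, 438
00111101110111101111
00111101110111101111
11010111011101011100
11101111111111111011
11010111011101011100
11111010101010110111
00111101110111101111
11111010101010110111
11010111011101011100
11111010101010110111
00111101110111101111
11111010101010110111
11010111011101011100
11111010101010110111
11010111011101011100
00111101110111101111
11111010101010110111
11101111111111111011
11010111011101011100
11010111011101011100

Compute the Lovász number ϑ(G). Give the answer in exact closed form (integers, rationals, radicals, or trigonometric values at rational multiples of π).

deg(379) = 15; N(379) = {493, 200, 620, 389, 265, 639, 218, 849, 316, 530, 362, 303, 186, 238, 438}.
deg(316) = 13; N(316) = {379, 285, 200, 389, 442, 265, 218, 326, 849, 530, 997, 303, 186}.
Vertex 438 has 13 neighbors: 379, 285, 200, 389, 442, 265, 218, 326, 849, 530, 997, 303, 186.
Vertex 849 has 14 neighbors: 379, 285, 493, 200, 620, 442, 639, 326, 316, 362, 997, 186, 238, 438.
Complete 4-partite, parts [7, 6, 5, 2]: perfect, ϑ = α = 7.
≈ 7.0000000 (to 7 d.p.).
Check 7 ≤ 7 ≤ 7: collapsed.

7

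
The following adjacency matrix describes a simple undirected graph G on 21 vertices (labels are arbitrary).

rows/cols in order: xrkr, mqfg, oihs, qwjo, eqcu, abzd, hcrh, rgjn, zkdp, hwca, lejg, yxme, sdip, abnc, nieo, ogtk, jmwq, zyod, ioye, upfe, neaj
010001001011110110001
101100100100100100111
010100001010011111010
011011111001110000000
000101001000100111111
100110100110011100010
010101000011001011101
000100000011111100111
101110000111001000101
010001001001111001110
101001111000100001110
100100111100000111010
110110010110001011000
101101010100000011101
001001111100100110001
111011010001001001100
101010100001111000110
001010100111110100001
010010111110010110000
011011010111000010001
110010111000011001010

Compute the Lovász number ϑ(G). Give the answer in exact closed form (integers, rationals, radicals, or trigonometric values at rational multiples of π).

Vertex abnc has 10 neighbors: xrkr, oihs, qwjo, abzd, rgjn, hwca, jmwq, zyod, ioye, neaj.
Vertex qwjo has 10 neighbors: mqfg, oihs, eqcu, abzd, hcrh, rgjn, zkdp, yxme, sdip, abnc.
N(sdip) = {xrkr, mqfg, qwjo, eqcu, rgjn, hwca, lejg, nieo, jmwq, zyod}, |N(sdip)| = 10.
Vertex jmwq has 10 neighbors: xrkr, oihs, eqcu, hcrh, yxme, sdip, abnc, nieo, ioye, upfe.
deg(v) = 10 for all v (|V|=21); Kneser K(7,2) on C(7,2)=21 vertices.
Distinct eigenvalues (to 3 d.p.): [10.0, 1.0, -4.0].
−21·(-4) / ((10)−(-4)) = 6 = ϑ(G).
ϑ(G) ≈ 6.000000.

6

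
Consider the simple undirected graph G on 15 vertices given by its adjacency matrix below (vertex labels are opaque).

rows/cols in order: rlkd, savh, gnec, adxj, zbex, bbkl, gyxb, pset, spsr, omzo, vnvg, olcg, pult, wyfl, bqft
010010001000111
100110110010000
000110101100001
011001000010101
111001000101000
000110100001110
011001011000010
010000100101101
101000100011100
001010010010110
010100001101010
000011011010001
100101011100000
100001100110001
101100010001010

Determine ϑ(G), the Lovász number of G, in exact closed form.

5

deg(pset) = 6; N(pset) = {savh, gyxb, omzo, olcg, pult, bqft}.
deg(pult) = 6; N(pult) = {rlkd, adxj, bbkl, pset, spsr, omzo}.
deg(gyxb) = 6; N(gyxb) = {savh, gnec, bbkl, pset, spsr, wyfl}.
Vertex zbex has 6 neighbors: rlkd, savh, gnec, bbkl, omzo, olcg.
15-vertex 6-regular graph: this is K(6,2), the Kneser graph.
The 3 distinct eigenvalues: [6.0, 1.0, -3.0].
−15·(-3) / ((6)−(-3)) = 5 = ϑ(G).
= 5.000000000… (decimal).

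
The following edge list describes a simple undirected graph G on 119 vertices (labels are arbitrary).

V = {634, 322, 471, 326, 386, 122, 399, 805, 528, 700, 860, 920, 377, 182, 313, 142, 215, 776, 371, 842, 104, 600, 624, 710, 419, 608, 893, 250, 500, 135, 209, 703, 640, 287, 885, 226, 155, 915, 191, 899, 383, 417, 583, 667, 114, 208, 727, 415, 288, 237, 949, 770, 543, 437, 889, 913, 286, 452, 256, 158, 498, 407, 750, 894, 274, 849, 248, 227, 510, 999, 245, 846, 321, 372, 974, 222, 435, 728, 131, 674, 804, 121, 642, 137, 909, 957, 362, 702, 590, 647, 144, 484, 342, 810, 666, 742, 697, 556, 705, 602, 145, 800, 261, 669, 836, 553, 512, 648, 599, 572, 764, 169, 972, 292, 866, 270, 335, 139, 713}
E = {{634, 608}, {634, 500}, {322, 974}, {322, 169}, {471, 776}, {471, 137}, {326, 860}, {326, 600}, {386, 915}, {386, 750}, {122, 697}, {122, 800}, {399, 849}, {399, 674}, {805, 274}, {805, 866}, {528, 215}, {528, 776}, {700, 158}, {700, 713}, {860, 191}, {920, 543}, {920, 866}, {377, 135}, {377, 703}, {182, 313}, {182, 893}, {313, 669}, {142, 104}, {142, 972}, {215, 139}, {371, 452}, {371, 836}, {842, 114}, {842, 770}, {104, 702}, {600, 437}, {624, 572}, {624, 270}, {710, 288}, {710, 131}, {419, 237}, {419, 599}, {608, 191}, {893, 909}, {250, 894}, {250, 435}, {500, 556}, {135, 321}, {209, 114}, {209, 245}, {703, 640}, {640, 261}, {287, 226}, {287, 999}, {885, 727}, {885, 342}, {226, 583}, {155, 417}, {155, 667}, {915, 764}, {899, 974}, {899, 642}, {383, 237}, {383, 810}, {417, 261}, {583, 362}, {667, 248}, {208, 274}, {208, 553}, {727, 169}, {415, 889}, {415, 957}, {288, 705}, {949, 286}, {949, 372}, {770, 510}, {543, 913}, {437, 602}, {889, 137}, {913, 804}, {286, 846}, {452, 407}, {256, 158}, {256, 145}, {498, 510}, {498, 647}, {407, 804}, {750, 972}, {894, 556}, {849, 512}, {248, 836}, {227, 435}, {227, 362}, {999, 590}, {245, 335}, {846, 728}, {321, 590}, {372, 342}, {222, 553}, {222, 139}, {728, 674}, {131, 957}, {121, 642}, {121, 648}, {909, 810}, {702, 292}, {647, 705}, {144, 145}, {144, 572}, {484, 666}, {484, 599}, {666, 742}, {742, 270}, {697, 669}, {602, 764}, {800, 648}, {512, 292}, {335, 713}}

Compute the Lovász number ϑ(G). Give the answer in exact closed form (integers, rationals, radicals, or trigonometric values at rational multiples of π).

N(417) = {155, 261}, |N(417)| = 2.
Vertex 158 has 2 neighbors: 700, 256.
deg(322) = 2; N(322) = {974, 169}.
deg(866) = 2; N(866) = {805, 920}.
Every vertex has degree 2 (N=119); a single 119-cycle (edge-transitive).
The 60 distinct eigenvalues: [2.0, 1.997, 1.989, 1.975, 1.956, 1.931, 1.9, 1.865, 1.824, 1.778, 1.728, 1.672, 1.612, 1.547, 1.478, 1.405, 1.328, 1.247, 1.163, 1.075, 0.985, 0.891, 0.796, 0.698, 0.598, 0.496, 0.393, 0.289, 0.185, 0.079, -0.026, -0.132, -0.237, -0.342, -0.445, -0.547, -0.648, -0.747, -0.844, -0.938, -1.03, -1.119, -1.205, -1.288, -1.367, -1.442, -1.513, -1.58, -1.642, -1.7, -1.754, -1.802, -1.845, -1.883, -1.916, -1.944, -1.966, -1.983, -1.994, -1.999].
With N=119: ϑ(G) = 119·(-(-1)*2*cos(pi/119))/(2−(-2*cos(pi/119))) = 119*cos(pi/119)/(cos(pi/119) + 1).
Numerically 59.4896316.
Check 59 ≤ 119*cos(pi/119)/(cos(pi/119) + 1) ≤ 60: both strict.

119*cos(pi/119)/(cos(pi/119) + 1)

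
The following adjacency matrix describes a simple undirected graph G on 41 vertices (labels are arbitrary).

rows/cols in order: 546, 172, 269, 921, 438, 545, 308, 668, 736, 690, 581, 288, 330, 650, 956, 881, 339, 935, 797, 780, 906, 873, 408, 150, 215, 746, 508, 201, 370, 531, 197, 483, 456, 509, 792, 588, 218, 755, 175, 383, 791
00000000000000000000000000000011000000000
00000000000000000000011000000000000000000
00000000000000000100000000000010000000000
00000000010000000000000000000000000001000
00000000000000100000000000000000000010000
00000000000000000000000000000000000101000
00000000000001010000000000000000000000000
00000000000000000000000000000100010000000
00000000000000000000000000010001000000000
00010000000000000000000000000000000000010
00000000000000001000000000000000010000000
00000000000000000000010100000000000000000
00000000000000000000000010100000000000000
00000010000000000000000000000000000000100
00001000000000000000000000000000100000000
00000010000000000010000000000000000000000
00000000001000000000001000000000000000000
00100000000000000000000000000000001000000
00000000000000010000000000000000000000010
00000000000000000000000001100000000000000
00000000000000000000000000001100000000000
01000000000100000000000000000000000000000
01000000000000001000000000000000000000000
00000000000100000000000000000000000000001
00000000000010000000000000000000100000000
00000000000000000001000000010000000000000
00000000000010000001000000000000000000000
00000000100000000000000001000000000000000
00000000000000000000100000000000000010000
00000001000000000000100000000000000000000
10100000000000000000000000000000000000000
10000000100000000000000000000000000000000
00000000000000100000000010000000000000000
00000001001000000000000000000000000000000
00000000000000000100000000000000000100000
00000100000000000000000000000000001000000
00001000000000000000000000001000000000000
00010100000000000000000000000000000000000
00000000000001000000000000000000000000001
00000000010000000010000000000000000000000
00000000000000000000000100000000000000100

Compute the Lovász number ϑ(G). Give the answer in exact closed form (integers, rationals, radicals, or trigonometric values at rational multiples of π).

41*cos(pi/41)/(cos(pi/41) + 1)

N(546) = {197, 483}, |N(546)| = 2.
Vertex 172 has 2 neighbors: 873, 408.
deg(956) = 2; N(956) = {438, 456}.
deg(483) = 2; N(483) = {546, 736}.
2-regular, N=41; a single 41-cycle (edge-transitive).
spec(A) ≈ [2.0, 1.9766, 1.9068, 1.7923, 1.6359, 1.441, 1.2125, 0.9554, 0.676, 0.3808, 0.0766, -0.2294, -0.53, -0.8181, -1.0871, -1.3307, -1.543, -1.7191, -1.855, -1.9474, -1.9941] (distinct, 4 d.p.).
−41·(-2*cos(pi/41)) / ((2)−(-2*cos(pi/41))) = 41*cos(pi/41)/(cos(pi/41) + 1) = ϑ(G).
≈ 20.4699 (to 4 d.p.).
α=20, χ(Ḡ)=21; ϑ=41*cos(pi/41)/(cos(pi/41) + 1) lies between (both strict).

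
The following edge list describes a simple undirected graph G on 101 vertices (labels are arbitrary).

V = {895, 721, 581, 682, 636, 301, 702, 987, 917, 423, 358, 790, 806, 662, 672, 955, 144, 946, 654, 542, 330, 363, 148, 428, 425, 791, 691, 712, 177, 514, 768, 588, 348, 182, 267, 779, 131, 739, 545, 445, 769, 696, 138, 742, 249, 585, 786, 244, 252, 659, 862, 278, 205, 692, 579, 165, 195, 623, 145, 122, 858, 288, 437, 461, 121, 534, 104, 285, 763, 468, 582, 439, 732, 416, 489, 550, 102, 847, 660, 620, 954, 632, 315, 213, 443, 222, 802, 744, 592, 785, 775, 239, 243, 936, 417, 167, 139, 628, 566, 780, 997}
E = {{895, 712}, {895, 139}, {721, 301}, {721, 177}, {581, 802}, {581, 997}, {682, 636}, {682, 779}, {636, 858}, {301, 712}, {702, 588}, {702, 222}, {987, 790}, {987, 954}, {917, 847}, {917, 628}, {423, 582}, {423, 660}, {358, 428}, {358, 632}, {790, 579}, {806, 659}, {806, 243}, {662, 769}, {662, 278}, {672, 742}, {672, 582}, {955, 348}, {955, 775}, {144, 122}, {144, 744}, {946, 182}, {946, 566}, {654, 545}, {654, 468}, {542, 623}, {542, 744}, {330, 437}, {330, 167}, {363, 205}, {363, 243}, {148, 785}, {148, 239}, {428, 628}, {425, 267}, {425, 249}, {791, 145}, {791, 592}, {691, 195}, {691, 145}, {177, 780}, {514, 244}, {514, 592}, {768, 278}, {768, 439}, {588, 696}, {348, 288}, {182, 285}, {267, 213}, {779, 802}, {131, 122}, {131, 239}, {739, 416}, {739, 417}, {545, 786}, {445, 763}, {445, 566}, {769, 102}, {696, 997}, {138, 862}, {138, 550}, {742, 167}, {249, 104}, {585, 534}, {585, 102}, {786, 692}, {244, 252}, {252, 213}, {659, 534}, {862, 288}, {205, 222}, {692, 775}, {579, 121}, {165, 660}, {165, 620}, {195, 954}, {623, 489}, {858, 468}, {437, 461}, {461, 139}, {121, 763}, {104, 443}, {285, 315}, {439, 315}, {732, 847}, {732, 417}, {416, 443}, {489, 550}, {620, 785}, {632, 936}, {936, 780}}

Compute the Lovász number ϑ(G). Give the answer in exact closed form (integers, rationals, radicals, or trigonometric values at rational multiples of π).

deg(862) = 2; N(862) = {138, 288}.
Vertex 514 has 2 neighbors: 244, 592.
N(489) = {623, 550}, |N(489)| = 2.
N(239) = {148, 131}, |N(239)| = 2.
deg(v) = 2 for all v (|V|=101); connected 2-regular on 101 ⇒ C_{101}.
Distinct eigenvalues (to 3 d.p.): [2.0, 1.996, 1.985, 1.965, 1.938, 1.904, 1.862, 1.813, 1.757, 1.695, 1.625, 1.55, 1.468, 1.381, 1.288, 1.191, 1.088, 0.982, 0.872, 0.758, 0.642, 0.523, 0.402, 0.279, 0.155, 0.031, -0.093, -0.217, -0.34, -0.462, -0.582, -0.7, -0.815, -0.927, -1.036, -1.14, -1.24, -1.335, -1.425, -1.51, -1.588, -1.661, -1.727, -1.786, -1.839, -1.884, -1.922, -1.953, -1.976, -1.991, -1.999].
−101·(-2*cos(pi/101)) / ((2)−(-2*cos(pi/101))) = 101*cos(pi/101)/(cos(pi/101) + 1) = ϑ(G).
ϑ(G) ≈ 50.487783.
Sandwich: α(G)=50 ≤ ϑ(G)=101*cos(pi/101)/(cos(pi/101) + 1) ≤ χ(Ḡ)=51 (both strict).

101*cos(pi/101)/(cos(pi/101) + 1)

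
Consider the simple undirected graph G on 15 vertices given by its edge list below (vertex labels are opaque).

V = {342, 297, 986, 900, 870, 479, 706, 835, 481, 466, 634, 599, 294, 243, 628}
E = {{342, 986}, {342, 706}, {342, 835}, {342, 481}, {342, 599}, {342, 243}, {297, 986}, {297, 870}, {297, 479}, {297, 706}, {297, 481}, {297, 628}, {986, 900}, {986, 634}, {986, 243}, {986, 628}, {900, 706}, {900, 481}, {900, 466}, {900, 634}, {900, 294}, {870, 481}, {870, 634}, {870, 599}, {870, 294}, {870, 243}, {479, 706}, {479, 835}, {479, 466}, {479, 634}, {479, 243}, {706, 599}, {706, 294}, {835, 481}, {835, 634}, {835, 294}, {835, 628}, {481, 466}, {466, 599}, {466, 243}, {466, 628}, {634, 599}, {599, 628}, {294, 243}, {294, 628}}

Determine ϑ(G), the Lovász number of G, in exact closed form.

5

Vertex 628 has 6 neighbors: 297, 986, 835, 466, 599, 294.
N(481) = {342, 297, 900, 870, 835, 466}, |N(481)| = 6.
N(634) = {986, 900, 870, 479, 835, 599}, |N(634)| = 6.
deg(297) = 6; N(297) = {986, 870, 479, 706, 481, 628}.
Every vertex has degree 6 (N=15); this is K(6,2), the Kneser graph.
Distinct eigenvalues (to 4 d.p.): [6.0, 1.0, -3.0].
ϑ = −N·λ_min/(λ_max−λ_min) = −15·(-3)/(6−(-3)) = 5.
ϑ(G) ≈ 5.000000.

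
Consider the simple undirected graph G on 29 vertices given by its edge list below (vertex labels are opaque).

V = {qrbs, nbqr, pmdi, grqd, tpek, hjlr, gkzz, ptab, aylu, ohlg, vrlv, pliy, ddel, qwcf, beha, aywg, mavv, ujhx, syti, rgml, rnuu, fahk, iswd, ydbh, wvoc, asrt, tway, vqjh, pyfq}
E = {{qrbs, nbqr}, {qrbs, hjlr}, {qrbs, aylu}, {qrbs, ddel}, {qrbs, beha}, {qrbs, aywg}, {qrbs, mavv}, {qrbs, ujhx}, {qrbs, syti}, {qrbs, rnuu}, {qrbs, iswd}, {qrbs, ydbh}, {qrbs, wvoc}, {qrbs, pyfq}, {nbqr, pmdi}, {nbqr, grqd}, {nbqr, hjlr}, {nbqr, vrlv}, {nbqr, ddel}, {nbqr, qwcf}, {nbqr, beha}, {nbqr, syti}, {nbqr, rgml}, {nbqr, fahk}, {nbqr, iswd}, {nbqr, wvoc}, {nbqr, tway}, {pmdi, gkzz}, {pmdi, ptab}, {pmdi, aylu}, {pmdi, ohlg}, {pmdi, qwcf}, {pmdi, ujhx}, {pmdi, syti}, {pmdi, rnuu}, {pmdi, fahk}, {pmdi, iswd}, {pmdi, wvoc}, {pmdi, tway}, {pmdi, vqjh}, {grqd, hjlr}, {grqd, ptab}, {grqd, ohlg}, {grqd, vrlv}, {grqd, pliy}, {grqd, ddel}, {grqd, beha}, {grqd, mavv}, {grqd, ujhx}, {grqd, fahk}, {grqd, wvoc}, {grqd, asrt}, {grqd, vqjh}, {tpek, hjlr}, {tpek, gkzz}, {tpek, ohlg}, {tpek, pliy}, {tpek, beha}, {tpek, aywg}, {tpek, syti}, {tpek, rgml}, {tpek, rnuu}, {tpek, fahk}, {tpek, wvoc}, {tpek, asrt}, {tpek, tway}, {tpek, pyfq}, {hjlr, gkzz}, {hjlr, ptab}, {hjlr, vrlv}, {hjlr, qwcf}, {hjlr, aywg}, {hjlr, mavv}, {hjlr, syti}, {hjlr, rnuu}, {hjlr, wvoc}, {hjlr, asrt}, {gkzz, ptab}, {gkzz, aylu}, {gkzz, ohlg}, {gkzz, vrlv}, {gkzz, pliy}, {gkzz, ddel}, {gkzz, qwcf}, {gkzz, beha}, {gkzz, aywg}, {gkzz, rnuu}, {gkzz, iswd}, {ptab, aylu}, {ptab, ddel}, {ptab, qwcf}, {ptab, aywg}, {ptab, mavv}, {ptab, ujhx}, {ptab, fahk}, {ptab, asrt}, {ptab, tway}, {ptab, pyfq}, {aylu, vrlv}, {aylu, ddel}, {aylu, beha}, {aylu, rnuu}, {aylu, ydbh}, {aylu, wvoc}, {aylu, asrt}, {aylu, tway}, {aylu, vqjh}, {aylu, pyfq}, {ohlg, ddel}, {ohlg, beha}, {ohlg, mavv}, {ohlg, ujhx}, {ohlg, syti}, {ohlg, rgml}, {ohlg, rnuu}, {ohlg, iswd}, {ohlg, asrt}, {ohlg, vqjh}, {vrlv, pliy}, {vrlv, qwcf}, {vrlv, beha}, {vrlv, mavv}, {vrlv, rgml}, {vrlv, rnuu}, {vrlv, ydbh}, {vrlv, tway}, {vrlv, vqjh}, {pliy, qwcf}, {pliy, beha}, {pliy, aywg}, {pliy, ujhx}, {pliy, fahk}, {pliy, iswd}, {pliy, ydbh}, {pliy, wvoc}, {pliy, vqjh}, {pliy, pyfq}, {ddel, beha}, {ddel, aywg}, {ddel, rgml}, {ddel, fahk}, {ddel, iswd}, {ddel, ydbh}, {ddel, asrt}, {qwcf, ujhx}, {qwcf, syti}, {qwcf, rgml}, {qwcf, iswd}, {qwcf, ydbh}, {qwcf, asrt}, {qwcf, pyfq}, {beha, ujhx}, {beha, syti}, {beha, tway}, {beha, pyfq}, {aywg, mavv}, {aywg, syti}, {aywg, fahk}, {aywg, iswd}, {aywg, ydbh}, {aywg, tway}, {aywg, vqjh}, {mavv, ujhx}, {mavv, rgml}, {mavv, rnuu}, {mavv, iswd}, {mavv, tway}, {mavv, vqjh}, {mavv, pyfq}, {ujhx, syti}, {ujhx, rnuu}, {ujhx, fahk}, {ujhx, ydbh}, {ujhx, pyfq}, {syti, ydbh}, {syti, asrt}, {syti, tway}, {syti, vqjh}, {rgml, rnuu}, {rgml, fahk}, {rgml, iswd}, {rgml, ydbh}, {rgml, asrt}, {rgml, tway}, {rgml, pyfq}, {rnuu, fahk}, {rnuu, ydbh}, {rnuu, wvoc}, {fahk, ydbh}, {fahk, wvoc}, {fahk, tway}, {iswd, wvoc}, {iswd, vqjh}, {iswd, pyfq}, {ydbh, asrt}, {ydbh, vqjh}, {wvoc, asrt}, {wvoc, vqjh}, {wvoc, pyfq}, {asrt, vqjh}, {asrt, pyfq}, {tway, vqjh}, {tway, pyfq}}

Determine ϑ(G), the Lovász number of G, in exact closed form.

deg(tway) = 14; N(tway) = {nbqr, pmdi, tpek, ptab, aylu, vrlv, beha, aywg, mavv, syti, rgml, fahk, vqjh, pyfq}.
Vertex qwcf has 14 neighbors: nbqr, pmdi, hjlr, gkzz, ptab, vrlv, pliy, ujhx, syti, rgml, iswd, ydbh, asrt, pyfq.
Vertex vqjh has 14 neighbors: pmdi, grqd, aylu, ohlg, vrlv, pliy, aywg, mavv, syti, iswd, ydbh, wvoc, asrt, tway.
deg(beha) = 14; N(beha) = {qrbs, nbqr, grqd, tpek, gkzz, aylu, ohlg, vrlv, pliy, ddel, ujhx, syti, tway, pyfq}.
14-regular, N=29; SR(29,14,6,7) — a Paley graph.
The 3 distinct eigenvalues: [14.0, 2.1926, -3.1926].
Lovász (edge-transitive): ϑ = −29·(-sqrt(29)/2 - 1/2)/((14)−(-sqrt(29)/2 - 1/2)) = sqrt(29).
ϑ(G) ≈ 5.385165.

sqrt(29)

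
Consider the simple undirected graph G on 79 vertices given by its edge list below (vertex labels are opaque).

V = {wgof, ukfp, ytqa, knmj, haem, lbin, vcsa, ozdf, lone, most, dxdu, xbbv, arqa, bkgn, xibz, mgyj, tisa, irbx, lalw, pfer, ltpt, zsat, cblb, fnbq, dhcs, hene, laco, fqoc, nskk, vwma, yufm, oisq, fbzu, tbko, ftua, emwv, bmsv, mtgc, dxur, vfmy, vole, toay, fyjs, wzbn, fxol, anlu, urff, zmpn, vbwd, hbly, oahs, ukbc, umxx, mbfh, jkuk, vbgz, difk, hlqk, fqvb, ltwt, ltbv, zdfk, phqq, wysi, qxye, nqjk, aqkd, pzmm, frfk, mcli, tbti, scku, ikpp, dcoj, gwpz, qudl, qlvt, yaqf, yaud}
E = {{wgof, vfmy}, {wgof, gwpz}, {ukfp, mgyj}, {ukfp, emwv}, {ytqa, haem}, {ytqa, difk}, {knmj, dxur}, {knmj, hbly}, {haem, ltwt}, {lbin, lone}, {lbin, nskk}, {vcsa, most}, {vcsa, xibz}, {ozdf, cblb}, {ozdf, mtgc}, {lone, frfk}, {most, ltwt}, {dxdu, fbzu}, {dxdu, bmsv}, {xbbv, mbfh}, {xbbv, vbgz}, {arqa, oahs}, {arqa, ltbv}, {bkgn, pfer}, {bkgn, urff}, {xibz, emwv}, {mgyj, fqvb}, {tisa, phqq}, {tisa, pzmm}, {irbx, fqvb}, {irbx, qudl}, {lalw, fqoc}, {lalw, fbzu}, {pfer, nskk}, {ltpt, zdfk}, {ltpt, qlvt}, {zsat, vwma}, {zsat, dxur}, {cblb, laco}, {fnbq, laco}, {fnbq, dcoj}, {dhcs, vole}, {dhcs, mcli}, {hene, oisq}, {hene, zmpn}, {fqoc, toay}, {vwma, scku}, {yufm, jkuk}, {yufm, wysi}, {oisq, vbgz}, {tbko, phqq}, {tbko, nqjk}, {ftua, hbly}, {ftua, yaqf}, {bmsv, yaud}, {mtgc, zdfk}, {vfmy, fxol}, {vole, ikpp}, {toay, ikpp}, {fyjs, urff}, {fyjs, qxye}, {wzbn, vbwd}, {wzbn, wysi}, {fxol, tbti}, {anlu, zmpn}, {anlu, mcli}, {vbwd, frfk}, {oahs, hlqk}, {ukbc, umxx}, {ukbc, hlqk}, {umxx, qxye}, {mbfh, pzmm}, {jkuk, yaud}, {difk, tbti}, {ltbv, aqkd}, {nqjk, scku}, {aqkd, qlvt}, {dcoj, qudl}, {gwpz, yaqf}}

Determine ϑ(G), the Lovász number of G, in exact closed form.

deg(knmj) = 2; N(knmj) = {dxur, hbly}.
deg(vfmy) = 2; N(vfmy) = {wgof, fxol}.
Vertex bkgn has 2 neighbors: pfer, urff.
deg(laco) = 2; N(laco) = {cblb, fnbq}.
G on 79 vertices is 2-regular; connected 2-regular on 79 ⇒ C_{79}.
The 40 distinct eigenvalues: [2.0, 1.993678, 1.974751, 1.943339, 1.89964, 1.843932, 1.776565, 1.697967, 1.608633, 1.509129, 1.400084, 1.282187, 1.156184, 1.022871, 0.883091, 0.737728, 0.587701, 0.433958, 0.277471, 0.11923, -0.039764, -0.198508, -0.355996, -0.511233, -0.663239, -0.811051, -0.953735, -1.09039, -1.22015, -1.342197, -1.455758, -1.560115, -1.654608, -1.738641, -1.811681, -1.873267, -1.92301, -1.960595, -1.985784, -1.998419].
Lovász (edge-transitive): ϑ = −79·(-2*cos(pi/79))/((2)−(-2*cos(pi/79))) = 79*cos(pi/79)/(cos(pi/79) + 1).
≈ 39.484379 (to 6 d.p.).
39 ≤ 79*cos(pi/79)/(cos(pi/79) + 1) ≤ 40: both strict.

79*cos(pi/79)/(cos(pi/79) + 1)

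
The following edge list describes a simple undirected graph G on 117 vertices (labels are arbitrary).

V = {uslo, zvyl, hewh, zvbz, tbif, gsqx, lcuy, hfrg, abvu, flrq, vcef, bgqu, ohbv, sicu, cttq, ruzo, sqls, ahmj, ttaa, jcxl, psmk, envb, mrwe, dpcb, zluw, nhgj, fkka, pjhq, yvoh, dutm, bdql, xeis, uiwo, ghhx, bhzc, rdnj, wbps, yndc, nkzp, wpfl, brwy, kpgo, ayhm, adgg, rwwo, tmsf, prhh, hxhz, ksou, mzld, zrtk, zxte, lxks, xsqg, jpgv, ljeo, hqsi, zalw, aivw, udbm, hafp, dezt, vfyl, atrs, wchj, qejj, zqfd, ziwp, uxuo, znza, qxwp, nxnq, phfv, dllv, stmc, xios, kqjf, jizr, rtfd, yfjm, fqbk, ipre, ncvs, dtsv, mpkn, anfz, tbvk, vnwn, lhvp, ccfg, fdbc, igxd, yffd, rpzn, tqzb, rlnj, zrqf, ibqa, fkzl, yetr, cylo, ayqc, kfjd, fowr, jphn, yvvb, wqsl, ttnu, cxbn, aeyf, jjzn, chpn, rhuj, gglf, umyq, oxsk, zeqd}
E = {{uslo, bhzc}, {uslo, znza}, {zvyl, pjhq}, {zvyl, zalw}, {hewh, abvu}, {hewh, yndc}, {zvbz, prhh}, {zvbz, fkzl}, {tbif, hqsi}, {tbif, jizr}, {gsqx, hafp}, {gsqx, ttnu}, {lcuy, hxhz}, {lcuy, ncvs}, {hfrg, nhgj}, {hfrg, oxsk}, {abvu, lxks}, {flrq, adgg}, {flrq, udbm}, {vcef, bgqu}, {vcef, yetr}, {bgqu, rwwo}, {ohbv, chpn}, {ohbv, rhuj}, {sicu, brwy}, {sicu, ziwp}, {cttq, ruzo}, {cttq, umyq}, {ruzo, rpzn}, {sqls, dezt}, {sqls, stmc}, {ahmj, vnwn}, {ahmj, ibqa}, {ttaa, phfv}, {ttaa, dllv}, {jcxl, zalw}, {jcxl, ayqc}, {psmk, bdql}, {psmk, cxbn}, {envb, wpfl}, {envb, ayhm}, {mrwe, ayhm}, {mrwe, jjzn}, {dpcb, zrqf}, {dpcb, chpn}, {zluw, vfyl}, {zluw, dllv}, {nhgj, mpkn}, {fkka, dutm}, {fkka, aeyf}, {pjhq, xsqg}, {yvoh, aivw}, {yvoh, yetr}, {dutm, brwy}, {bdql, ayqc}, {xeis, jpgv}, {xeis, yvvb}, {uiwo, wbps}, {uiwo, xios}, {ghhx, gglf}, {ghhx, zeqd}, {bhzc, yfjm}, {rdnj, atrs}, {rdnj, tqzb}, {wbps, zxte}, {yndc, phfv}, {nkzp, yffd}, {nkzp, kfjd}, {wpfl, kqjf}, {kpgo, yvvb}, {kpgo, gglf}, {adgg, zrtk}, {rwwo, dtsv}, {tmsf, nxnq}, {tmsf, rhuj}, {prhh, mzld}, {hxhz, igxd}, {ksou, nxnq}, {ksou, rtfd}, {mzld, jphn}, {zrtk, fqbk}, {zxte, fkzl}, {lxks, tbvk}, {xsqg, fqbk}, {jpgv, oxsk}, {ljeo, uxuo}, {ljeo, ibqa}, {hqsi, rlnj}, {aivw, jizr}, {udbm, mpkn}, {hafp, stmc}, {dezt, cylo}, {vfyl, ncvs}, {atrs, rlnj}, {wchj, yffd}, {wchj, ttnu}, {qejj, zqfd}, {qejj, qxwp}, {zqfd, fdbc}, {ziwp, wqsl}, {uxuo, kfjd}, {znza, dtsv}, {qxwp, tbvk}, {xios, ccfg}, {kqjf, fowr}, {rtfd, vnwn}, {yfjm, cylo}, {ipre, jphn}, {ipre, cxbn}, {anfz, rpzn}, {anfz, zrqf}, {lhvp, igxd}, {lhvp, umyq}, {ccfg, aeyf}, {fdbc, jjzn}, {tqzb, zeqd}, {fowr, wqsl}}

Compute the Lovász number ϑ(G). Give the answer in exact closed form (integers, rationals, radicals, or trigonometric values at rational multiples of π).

N(rwwo) = {bgqu, dtsv}, |N(rwwo)| = 2.
Vertex fkka has 2 neighbors: dutm, aeyf.
deg(rhuj) = 2; N(rhuj) = {ohbv, tmsf}.
deg(pjhq) = 2; N(pjhq) = {zvyl, xsqg}.
G on 117 vertices is 2-regular; connected 2-regular on 117 ⇒ C_{117}.
A has 59 distinct eigenvalues ≈ [2.0, 1.99712, 1.98848, 1.9741, 1.95403, 1.92833, 1.89707, 1.86034, 1.81825, 1.77091, 1.71847, 1.66107, 1.59889, 1.53209, 1.46087, 1.38545, 1.30603, 1.22284, 1.13613, 1.04614, 0.95314, 0.85739, 0.75916, 0.65875, 0.55643, 0.45252, 0.3473, 0.24107, 0.13416, 0.02685, -0.08053, -0.18768, -0.29429, -0.40005, -0.50466, -0.60781, -0.70921, -0.80856, -0.90559, -1.0, -1.09153, -1.17991, -1.26489, -1.34622, -1.42367, -1.49702, -1.56605, -1.63057, -1.69038, -1.74532, -1.79523, -1.83996, -1.87939, -1.91339, -1.94188, -1.96478, -1.982, -1.99351, -1.99928].
ϑ = −N·λ_min/(λ_max−λ_min) = −117·(-2*cos(pi/117))/(2−(-2*cos(pi/117))) = 117*cos(pi/117)/(cos(pi/117) + 1).
Numerically 58.4894543.
Lovász sandwich 58 ≤ 117*cos(pi/117)/(cos(pi/117) + 1) ≤ 59: both strict.

117*cos(pi/117)/(cos(pi/117) + 1)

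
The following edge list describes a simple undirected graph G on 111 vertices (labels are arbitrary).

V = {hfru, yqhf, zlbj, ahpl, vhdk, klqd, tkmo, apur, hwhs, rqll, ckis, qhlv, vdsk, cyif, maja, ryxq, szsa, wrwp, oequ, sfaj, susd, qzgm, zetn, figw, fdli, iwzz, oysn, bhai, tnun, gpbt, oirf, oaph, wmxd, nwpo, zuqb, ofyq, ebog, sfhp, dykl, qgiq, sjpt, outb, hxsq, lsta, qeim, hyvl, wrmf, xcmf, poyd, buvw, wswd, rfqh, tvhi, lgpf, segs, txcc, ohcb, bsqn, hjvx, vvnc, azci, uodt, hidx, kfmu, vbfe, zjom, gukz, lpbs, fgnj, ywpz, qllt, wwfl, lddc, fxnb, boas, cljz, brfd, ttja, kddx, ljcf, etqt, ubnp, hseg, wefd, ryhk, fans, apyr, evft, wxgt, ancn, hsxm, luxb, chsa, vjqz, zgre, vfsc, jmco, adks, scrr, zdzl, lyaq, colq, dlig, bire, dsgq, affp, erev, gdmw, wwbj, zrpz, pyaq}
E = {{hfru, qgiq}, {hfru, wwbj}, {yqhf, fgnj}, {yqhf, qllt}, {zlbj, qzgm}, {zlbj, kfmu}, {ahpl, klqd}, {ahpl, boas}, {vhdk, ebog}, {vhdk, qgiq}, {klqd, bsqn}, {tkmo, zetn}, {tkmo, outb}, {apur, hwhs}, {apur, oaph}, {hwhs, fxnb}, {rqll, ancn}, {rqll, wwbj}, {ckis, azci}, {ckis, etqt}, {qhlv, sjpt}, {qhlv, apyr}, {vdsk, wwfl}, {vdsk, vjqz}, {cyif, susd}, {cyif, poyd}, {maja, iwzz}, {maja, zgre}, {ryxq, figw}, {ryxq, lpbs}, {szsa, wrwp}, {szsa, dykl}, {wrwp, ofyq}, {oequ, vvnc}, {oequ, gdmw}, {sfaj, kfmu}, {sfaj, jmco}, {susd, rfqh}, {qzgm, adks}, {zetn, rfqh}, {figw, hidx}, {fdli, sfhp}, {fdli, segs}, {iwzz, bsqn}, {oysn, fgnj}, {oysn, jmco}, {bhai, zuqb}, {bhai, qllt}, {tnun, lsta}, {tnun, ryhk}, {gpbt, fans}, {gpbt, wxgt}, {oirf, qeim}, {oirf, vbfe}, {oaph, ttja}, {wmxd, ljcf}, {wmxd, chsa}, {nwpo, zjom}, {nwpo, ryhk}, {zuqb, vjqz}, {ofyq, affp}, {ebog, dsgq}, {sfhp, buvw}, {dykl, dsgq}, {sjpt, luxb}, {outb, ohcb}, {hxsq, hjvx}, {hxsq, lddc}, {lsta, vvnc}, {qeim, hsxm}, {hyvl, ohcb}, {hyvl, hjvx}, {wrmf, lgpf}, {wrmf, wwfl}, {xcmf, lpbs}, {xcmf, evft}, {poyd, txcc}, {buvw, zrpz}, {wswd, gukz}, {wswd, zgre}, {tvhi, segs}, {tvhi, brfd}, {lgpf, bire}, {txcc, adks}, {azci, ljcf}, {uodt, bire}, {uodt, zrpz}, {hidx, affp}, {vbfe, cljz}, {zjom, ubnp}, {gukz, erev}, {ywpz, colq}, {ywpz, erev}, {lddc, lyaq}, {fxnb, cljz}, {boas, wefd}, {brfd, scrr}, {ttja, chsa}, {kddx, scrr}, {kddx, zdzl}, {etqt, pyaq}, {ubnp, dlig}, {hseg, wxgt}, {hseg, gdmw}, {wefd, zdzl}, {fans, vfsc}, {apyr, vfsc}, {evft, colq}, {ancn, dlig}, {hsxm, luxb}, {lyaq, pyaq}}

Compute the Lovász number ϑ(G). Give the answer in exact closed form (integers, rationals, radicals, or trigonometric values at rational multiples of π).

111*cos(pi/111)/(cos(pi/111) + 1)

deg(scrr) = 2; N(scrr) = {brfd, kddx}.
Vertex fdli has 2 neighbors: sfhp, segs.
Vertex pyaq has 2 neighbors: etqt, lyaq.
deg(hfru) = 2; N(hfru) = {qgiq, wwbj}.
2-regular, N=111; a single 111-cycle (edge-transitive).
A has 56 distinct eigenvalues ≈ [2.0, 1.996797, 1.987197, 1.971232, 1.948952, 1.920429, 1.885755, 1.84504, 1.798414, 1.746028, 1.688049, 1.624662, 1.556072, 1.482496, 1.404172, 1.321349, 1.234294, 1.143286, 1.048615, 0.950584, 0.849509, 0.745713, 0.639528, 0.531294, 0.421359, 0.310073, 0.197795, 0.084882, -0.028302, -0.141395, -0.254036, -0.365862, -0.476517, -0.585646, -0.692898, -0.797931, -0.900407, -1.0, -1.096389, -1.189266, -1.278334, -1.363307, -1.443912, -1.519892, -1.591004, -1.657019, -1.717727, -1.772931, -1.822457, -1.866145, -1.903855, -1.935466, -1.960877, -1.980007, -1.992795, -1.999199].
Lovász: ϑ = −111(-2*cos(pi/111))/(2+-(-1)*2*cos(pi/111)) = 111*cos(pi/111)/(cos(pi/111) + 1).
ϑ(G) ≈ 55.488884.
Lovász sandwich 55 ≤ 111*cos(pi/111)/(cos(pi/111) + 1) ≤ 56: both strict.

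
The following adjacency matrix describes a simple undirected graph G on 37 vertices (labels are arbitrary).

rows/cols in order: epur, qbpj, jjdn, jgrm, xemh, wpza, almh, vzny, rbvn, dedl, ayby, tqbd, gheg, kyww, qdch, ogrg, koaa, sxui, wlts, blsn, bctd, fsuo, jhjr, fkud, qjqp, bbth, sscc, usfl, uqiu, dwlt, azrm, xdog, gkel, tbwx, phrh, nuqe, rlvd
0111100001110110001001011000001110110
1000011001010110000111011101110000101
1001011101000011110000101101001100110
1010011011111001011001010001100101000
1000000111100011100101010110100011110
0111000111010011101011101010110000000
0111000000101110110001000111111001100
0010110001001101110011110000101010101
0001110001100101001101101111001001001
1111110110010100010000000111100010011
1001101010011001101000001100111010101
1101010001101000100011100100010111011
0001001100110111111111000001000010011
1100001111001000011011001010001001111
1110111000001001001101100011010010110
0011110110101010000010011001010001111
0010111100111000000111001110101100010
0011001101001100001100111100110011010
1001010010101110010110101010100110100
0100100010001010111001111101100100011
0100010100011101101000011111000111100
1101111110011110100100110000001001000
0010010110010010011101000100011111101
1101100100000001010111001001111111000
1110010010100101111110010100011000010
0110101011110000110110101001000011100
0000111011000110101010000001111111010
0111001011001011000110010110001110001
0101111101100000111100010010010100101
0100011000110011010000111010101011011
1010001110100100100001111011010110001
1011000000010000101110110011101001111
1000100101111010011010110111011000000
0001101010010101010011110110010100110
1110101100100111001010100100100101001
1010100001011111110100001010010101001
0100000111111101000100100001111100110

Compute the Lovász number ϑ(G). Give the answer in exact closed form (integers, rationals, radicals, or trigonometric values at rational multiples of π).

sqrt(37)

deg(uqiu) = 18; N(uqiu) = {qbpj, jgrm, xemh, wpza, almh, vzny, dedl, ayby, koaa, sxui, wlts, blsn, fkud, sscc, dwlt, xdog, phrh, rlvd}.
deg(fsuo) = 18; N(fsuo) = {epur, qbpj, jgrm, xemh, wpza, almh, vzny, rbvn, tqbd, gheg, kyww, qdch, koaa, blsn, jhjr, fkud, azrm, tbwx}.
deg(qbpj) = 18; N(qbpj) = {epur, wpza, almh, dedl, tqbd, kyww, qdch, blsn, bctd, fsuo, fkud, qjqp, bbth, usfl, uqiu, dwlt, phrh, rlvd}.
deg(tqbd) = 18; N(tqbd) = {epur, qbpj, jgrm, wpza, dedl, ayby, gheg, koaa, bctd, fsuo, jhjr, bbth, dwlt, xdog, gkel, tbwx, nuqe, rlvd}.
Regular of degree 18 on 37 vertices: Paley(37): SR with (k,λ,μ)=(18,8,9).
spec(A) ≈ [18.0, 2.54138, -3.54138] (distinct, 5 d.p.).
With N=37: ϑ(G) = 37·(-(-sqrt(37)/2 - 1/2))/(18−(-sqrt(37)/2 - 1/2)) = sqrt(37).
Numerically 6.08276253.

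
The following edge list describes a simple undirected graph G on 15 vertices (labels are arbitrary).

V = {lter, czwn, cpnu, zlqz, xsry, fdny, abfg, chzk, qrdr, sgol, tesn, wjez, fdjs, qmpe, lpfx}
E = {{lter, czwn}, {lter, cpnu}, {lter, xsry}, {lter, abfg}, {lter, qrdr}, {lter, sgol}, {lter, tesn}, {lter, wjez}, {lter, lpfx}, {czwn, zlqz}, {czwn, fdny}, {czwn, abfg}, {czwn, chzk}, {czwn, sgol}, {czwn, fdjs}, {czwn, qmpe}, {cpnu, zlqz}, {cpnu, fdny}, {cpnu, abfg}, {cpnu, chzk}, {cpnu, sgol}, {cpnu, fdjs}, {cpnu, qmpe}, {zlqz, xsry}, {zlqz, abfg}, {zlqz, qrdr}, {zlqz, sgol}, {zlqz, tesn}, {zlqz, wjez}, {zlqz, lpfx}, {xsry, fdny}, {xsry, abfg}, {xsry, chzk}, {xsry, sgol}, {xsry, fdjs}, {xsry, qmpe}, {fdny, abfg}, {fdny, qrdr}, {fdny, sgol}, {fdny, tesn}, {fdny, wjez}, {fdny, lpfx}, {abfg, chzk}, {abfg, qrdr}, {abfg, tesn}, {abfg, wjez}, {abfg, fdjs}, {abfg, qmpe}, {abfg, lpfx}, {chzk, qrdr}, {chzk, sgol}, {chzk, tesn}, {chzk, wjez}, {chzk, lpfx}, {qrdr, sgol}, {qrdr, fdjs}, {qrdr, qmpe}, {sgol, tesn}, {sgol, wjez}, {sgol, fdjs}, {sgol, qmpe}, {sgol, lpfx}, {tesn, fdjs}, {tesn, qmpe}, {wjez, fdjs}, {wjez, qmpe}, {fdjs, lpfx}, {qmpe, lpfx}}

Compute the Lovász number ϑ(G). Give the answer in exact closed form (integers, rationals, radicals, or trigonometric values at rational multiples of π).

7

N(xsry) = {lter, zlqz, fdny, abfg, chzk, sgol, fdjs, qmpe}, |N(xsry)| = 8.
deg(sgol) = 13; N(sgol) = {lter, czwn, cpnu, zlqz, xsry, fdny, chzk, qrdr, tesn, wjez, fdjs, qmpe, lpfx}.
deg(qmpe) = 9; N(qmpe) = {czwn, cpnu, xsry, abfg, qrdr, sgol, tesn, wjez, lpfx}.
N(fdjs) = {czwn, cpnu, xsry, abfg, qrdr, sgol, tesn, wjez, lpfx}, |N(fdjs)| = 9.
K_{7,6,2} (perfect); ϑ(G) = α(G) = max{7,6,2} = 7.
≈ 7.000000 (to 6 d.p.).
α=7, χ(Ḡ)=7; ϑ=7 lies between (collapsed).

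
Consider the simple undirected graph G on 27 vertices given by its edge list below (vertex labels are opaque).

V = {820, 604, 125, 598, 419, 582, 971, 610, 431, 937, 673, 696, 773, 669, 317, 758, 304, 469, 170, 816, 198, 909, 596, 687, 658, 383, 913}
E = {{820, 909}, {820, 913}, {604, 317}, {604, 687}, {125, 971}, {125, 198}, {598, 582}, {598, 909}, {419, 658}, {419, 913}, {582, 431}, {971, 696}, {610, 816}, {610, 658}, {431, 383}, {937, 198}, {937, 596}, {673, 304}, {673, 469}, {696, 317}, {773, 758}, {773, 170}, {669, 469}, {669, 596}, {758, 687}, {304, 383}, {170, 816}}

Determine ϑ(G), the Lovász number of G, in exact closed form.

Vertex 431 has 2 neighbors: 582, 383.
Vertex 610 has 2 neighbors: 816, 658.
N(773) = {758, 170}, |N(773)| = 2.
Vertex 758 has 2 neighbors: 773, 687.
G on 27 vertices is 2-regular; a single 27-cycle (edge-transitive).
Distinct eigenvalues (to 6 d.p.): [2.0, 1.94609, 1.787265, 1.532089, 1.194317, 0.79216, 0.347296, -0.11629, -0.573606, -1.0, -1.372483, -1.670976, -1.879385, -1.986477].
Lovász: ϑ = −27(-2*cos(pi/27))/(2+-(-1)*2*cos(pi/27)) = 27*cos(pi/27)/(cos(pi/27) + 1).
= 13.454204087… (decimal).
Lovász sandwich 13 ≤ 27*cos(pi/27)/(cos(pi/27) + 1) ≤ 14: both strict.

27*cos(pi/27)/(cos(pi/27) + 1)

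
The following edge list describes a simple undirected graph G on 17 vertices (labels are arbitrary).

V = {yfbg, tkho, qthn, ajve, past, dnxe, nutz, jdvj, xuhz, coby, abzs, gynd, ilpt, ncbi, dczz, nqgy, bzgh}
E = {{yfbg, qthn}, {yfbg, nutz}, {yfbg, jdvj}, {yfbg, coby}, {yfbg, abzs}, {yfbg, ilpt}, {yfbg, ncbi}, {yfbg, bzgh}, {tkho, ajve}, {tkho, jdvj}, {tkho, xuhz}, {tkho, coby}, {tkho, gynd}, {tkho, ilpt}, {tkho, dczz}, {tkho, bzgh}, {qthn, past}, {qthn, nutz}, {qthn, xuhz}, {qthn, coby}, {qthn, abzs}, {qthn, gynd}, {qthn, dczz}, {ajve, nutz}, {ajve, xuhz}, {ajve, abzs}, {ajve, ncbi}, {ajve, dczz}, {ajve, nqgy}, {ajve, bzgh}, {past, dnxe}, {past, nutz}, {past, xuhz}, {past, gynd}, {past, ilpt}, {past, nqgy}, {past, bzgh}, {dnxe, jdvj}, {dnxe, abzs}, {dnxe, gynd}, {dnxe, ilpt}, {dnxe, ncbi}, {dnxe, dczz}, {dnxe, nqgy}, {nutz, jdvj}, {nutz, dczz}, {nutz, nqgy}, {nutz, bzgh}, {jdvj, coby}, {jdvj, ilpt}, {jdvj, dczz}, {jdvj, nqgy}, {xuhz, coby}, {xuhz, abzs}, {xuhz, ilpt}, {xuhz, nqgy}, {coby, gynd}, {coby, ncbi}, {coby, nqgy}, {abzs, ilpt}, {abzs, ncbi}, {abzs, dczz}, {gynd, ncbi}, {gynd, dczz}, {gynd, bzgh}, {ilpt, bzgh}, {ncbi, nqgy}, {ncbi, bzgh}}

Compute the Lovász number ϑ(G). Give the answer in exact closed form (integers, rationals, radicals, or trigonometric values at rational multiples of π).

deg(dczz) = 8; N(dczz) = {tkho, qthn, ajve, dnxe, nutz, jdvj, abzs, gynd}.
deg(gynd) = 8; N(gynd) = {tkho, qthn, past, dnxe, coby, ncbi, dczz, bzgh}.
Vertex nutz has 8 neighbors: yfbg, qthn, ajve, past, jdvj, dczz, nqgy, bzgh.
Vertex tkho has 8 neighbors: ajve, jdvj, xuhz, coby, gynd, ilpt, dczz, bzgh.
Every vertex has degree 8 (N=17); Paley(17): SR with (k,λ,μ)=(8,3,4).
spec(A) ≈ [8.0, 1.56155, -2.56155] (distinct, 5 d.p.).
−17·(-sqrt(17)/2 - 1/2) / ((8)−(-sqrt(17)/2 - 1/2)) = sqrt(17) = ϑ(G).
ϑ(G) ≈ 4.12310563.

sqrt(17)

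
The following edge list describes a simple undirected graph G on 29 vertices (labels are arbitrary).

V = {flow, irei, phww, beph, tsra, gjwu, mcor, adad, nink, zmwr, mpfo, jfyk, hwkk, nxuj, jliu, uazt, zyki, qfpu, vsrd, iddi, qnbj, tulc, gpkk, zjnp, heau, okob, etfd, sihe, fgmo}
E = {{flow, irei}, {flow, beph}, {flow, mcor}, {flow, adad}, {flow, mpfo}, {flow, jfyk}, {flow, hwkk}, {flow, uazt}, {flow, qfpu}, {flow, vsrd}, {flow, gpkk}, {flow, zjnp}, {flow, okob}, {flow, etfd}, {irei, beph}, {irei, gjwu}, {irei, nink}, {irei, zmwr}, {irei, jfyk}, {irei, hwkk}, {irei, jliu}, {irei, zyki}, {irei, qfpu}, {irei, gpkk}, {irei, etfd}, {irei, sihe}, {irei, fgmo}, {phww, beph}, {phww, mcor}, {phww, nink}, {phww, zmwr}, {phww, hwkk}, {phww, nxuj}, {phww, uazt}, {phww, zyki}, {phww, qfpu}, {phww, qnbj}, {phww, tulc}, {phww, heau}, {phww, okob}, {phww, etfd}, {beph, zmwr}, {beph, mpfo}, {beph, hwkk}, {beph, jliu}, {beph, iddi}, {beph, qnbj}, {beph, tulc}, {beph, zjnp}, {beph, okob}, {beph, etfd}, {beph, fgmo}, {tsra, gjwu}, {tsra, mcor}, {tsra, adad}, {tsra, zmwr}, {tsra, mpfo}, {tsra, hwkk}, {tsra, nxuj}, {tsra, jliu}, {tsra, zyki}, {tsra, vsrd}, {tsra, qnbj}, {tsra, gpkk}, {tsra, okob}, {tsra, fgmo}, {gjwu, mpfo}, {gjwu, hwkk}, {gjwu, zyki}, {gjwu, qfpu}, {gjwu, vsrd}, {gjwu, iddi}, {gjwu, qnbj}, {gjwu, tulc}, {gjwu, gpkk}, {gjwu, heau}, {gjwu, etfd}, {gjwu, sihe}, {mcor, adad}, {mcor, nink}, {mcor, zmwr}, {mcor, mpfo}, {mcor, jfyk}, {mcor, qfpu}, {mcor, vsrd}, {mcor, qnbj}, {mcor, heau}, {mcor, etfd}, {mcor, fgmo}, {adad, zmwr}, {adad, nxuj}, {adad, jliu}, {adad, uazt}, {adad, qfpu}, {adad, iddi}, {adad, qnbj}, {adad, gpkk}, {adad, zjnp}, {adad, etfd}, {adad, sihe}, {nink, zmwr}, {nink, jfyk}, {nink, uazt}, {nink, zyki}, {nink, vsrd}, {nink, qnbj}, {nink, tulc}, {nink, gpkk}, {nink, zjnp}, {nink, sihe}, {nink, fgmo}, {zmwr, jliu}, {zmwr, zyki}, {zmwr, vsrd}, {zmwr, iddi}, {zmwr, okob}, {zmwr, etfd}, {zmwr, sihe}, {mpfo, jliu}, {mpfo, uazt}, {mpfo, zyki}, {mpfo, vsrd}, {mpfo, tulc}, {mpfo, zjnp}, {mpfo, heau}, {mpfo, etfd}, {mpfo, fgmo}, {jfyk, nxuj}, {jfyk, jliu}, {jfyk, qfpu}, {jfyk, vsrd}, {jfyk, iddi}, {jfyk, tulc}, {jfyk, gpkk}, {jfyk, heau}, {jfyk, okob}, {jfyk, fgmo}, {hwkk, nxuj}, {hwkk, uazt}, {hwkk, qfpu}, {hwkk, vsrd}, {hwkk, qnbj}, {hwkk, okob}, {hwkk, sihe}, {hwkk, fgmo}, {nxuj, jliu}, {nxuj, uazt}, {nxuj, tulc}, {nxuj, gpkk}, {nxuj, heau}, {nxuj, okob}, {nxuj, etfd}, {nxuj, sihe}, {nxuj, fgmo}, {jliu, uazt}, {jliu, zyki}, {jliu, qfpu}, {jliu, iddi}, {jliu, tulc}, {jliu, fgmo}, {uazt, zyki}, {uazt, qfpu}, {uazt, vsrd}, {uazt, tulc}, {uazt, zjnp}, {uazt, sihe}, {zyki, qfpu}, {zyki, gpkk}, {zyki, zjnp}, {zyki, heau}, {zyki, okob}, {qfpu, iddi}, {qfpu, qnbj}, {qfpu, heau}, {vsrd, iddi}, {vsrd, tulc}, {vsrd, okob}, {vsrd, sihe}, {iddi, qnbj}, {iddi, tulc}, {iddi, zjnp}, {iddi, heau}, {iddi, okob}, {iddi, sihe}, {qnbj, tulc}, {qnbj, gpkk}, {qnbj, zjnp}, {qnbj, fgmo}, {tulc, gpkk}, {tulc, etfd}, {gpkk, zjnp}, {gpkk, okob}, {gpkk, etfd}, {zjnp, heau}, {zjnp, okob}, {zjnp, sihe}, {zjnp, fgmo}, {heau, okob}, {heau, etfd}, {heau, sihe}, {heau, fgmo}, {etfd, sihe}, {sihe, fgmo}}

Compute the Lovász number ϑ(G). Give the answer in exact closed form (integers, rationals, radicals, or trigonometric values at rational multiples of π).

deg(etfd) = 14; N(etfd) = {flow, irei, phww, beph, gjwu, mcor, adad, zmwr, mpfo, nxuj, tulc, gpkk, heau, sihe}.
deg(jliu) = 14; N(jliu) = {irei, beph, tsra, adad, zmwr, mpfo, jfyk, nxuj, uazt, zyki, qfpu, iddi, tulc, fgmo}.
deg(sihe) = 14; N(sihe) = {irei, gjwu, adad, nink, zmwr, hwkk, nxuj, uazt, vsrd, iddi, zjnp, heau, etfd, fgmo}.
deg(fgmo) = 14; N(fgmo) = {irei, beph, tsra, mcor, nink, mpfo, jfyk, hwkk, nxuj, jliu, qnbj, zjnp, heau, sihe}.
29-vertex 14-regular graph: strongly regular (29,14,6,7).
The 3 distinct eigenvalues: [14.0, 2.19258, -3.19258].
λ_max=14, λ_min=-sqrt(29)/2 - 1/2; ϑ = −29·λ_min/(λ_max−λ_min) = sqrt(29).
Numerically 5.385164807.

sqrt(29)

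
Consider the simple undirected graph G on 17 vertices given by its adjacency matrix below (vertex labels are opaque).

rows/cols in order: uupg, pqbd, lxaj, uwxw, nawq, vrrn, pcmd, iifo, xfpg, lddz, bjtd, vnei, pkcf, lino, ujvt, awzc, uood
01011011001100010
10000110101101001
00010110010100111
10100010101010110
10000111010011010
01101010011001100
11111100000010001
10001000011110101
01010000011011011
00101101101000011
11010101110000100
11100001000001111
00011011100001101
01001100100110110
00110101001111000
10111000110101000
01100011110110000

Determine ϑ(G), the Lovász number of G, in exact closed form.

N(pkcf) = {uwxw, nawq, pcmd, iifo, xfpg, lino, ujvt, uood}, |N(pkcf)| = 8.
Vertex vrrn has 8 neighbors: pqbd, lxaj, nawq, pcmd, lddz, bjtd, lino, ujvt.
Vertex pcmd has 8 neighbors: uupg, pqbd, lxaj, uwxw, nawq, vrrn, pkcf, uood.
deg(vnei) = 8; N(vnei) = {uupg, pqbd, lxaj, iifo, lino, ujvt, awzc, uood}.
Every vertex has degree 8 (N=17); strongly regular (17,8,3,4).
spec(A) ≈ [8.0, 1.5616, -2.5616] (distinct, 4 d.p.).
ϑ = −N·λ_min/(λ_max−λ_min) = −17·(-sqrt(17)/2 - 1/2)/(8−(-sqrt(17)/2 - 1/2)) = sqrt(17).
Numerically 4.123105626.

sqrt(17)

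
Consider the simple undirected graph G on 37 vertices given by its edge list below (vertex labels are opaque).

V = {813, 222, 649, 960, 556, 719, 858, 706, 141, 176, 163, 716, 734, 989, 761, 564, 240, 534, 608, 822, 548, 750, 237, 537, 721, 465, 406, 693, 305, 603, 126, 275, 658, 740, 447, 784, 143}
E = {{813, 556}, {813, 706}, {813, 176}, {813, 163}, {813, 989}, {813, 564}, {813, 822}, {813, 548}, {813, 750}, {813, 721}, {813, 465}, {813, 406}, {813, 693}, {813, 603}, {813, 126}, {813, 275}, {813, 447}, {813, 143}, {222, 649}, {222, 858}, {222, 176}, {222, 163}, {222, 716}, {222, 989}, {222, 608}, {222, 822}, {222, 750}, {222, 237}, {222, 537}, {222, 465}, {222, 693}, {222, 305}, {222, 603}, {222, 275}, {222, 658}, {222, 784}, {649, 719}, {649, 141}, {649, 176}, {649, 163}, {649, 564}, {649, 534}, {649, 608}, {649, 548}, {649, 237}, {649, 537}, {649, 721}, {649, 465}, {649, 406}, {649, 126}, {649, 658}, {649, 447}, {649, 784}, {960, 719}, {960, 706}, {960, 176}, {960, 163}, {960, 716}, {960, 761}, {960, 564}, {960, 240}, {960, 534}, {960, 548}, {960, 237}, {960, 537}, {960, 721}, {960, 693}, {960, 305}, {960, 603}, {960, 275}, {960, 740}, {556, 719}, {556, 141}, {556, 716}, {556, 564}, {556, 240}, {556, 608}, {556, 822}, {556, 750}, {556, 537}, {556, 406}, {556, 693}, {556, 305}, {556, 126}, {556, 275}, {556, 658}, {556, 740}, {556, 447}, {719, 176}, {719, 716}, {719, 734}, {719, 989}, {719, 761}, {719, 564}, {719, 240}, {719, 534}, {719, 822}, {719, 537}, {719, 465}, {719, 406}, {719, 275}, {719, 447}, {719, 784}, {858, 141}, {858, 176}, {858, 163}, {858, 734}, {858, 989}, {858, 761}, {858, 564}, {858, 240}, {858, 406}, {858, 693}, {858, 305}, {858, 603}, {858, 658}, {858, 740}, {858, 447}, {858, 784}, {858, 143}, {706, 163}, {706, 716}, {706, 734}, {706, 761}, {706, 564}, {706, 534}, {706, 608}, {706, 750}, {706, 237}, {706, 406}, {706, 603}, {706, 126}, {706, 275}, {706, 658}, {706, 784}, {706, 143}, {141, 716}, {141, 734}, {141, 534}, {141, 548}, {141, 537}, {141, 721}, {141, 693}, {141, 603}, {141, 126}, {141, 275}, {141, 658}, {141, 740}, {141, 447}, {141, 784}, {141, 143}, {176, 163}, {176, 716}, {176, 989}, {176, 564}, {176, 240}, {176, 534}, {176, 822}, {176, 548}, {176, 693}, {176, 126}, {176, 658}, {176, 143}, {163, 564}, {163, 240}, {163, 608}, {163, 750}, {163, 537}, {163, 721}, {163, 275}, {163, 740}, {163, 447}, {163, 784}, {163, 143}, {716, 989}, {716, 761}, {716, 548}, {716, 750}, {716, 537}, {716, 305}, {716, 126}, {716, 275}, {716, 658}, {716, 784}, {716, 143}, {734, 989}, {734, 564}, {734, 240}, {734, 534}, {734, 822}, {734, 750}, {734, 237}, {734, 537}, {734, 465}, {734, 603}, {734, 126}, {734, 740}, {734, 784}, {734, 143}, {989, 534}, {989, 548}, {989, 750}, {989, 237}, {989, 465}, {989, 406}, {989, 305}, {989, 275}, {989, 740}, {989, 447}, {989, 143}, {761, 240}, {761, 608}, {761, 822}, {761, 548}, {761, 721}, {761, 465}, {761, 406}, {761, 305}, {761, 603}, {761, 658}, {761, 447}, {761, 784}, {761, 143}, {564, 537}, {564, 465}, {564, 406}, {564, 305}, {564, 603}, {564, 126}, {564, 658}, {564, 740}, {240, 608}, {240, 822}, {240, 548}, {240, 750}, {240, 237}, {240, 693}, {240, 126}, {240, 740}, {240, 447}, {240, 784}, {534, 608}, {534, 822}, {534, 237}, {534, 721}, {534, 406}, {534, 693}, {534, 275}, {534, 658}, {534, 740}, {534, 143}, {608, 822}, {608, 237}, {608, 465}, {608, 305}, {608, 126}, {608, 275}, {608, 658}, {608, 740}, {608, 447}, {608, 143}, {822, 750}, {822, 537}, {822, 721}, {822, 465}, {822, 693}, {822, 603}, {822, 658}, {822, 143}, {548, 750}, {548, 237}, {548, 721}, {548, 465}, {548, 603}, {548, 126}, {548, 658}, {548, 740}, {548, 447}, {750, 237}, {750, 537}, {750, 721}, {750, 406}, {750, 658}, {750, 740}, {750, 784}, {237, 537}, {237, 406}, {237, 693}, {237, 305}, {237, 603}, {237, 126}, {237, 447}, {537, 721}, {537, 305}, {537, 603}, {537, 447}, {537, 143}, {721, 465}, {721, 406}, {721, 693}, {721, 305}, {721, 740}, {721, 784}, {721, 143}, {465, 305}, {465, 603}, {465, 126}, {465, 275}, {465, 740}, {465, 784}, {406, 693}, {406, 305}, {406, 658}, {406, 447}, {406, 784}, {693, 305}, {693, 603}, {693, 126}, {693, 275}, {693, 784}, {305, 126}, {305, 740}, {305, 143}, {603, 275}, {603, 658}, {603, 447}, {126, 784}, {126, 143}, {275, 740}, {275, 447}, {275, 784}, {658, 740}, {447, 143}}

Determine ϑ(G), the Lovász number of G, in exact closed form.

sqrt(37)

deg(534) = 18; N(534) = {649, 960, 719, 706, 141, 176, 734, 989, 608, 822, 237, 721, 406, 693, 275, 658, 740, 143}.
deg(603) = 18; N(603) = {813, 222, 960, 858, 706, 141, 734, 761, 564, 822, 548, 237, 537, 465, 693, 275, 658, 447}.
Vertex 858 has 18 neighbors: 222, 141, 176, 163, 734, 989, 761, 564, 240, 406, 693, 305, 603, 658, 740, 447, 784, 143.
Vertex 649 has 18 neighbors: 222, 719, 141, 176, 163, 564, 534, 608, 548, 237, 537, 721, 465, 406, 126, 658, 447, 784.
Every vertex has degree 18 (N=37); strongly regular (37,18,8,9).
A has 3 distinct eigenvalues ≈ [18.0, 2.541381, -3.541381].
ϑ = −N·λ_min/(λ_max−λ_min) = −37·(-sqrt(37)/2 - 1/2)/(18−(-sqrt(37)/2 - 1/2)) = sqrt(37).
ϑ(G) ≈ 6.08276253.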